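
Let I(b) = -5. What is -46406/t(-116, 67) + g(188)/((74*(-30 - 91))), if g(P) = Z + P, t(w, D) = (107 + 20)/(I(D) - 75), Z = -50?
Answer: 16620764197/568579 ≈ 29232.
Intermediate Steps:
t(w, D) = -127/80 (t(w, D) = (107 + 20)/(-5 - 75) = 127/(-80) = 127*(-1/80) = -127/80)
g(P) = -50 + P
-46406/t(-116, 67) + g(188)/((74*(-30 - 91))) = -46406/(-127/80) + (-50 + 188)/((74*(-30 - 91))) = -46406*(-80/127) + 138/((74*(-121))) = 3712480/127 + 138/(-8954) = 3712480/127 + 138*(-1/8954) = 3712480/127 - 69/4477 = 16620764197/568579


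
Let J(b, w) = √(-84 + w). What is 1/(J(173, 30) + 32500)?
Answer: 16250/528125027 - 3*I*√6/1056250054 ≈ 3.0769e-5 - 6.9571e-9*I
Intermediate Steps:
1/(J(173, 30) + 32500) = 1/(√(-84 + 30) + 32500) = 1/(√(-54) + 32500) = 1/(3*I*√6 + 32500) = 1/(32500 + 3*I*√6)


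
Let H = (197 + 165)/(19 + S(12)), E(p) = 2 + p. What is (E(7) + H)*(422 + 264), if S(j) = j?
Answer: 439726/31 ≈ 14185.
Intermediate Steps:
H = 362/31 (H = (197 + 165)/(19 + 12) = 362/31 ≈ 11.677)
(E(7) + H)*(422 + 264) = ((2 + 7) + 362/31)*(422 + 264) = (9 + 362/31)*686 = (641/31)*686 = 439726/31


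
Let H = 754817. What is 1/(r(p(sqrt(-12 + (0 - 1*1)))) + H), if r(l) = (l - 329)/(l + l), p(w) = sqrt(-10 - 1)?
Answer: -22*I/(-16605985*I + 329*sqrt(11)) ≈ 1.3248e-6 - 8.7053e-11*I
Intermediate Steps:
p(w) = I*sqrt(11) (p(w) = sqrt(-11) = I*sqrt(11))
r(l) = (-329 + l)/(2*l) (r(l) = (-329 + l)/((2*l)) = (1/(2*l))*(-329 + l) = (-329 + l)/(2*l))
1/(r(p(sqrt(-12 + (0 - 1*1)))) + H) = 1/((-329 + I*sqrt(11))/(2*((I*sqrt(11)))) + 754817) = 1/((-I*sqrt(11)/11)*(-329 + I*sqrt(11))/2 + 754817) = 1/(-I*sqrt(11)*(-329 + I*sqrt(11))/22 + 754817) = 1/(754817 - I*sqrt(11)*(-329 + I*sqrt(11))/22)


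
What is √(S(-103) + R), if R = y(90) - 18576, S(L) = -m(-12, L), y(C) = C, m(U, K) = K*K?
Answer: 23*I*√55 ≈ 170.57*I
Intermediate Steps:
m(U, K) = K²
S(L) = -L²
R = -18486 (R = 90 - 18576 = -18486)
√(S(-103) + R) = √(-1*(-103)² - 18486) = √(-1*10609 - 18486) = √(-10609 - 18486) = √(-29095) = 23*I*√55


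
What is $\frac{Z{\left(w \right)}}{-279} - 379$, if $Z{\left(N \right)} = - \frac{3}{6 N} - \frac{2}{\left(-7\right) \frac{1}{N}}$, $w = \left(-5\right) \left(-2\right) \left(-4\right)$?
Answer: $- \frac{19736189}{52080} \approx -378.96$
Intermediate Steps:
$w = -40$ ($w = 10 \left(-4\right) = -40$)
$Z{\left(N \right)} = - \frac{1}{2 N} + \frac{2 N}{7}$ ($Z{\left(N \right)} = - 3 \frac{1}{6 N} - 2 \left(- \frac{N}{7}\right) = - \frac{1}{2 N} + \frac{2 N}{7}$)
$\frac{Z{\left(w \right)}}{-279} - 379 = \frac{\frac{1}{14} \frac{1}{-40} \left(-7 + 4 \left(-40\right)^{2}\right)}{-279} - 379 = - \frac{\frac{1}{14} \left(- \frac{1}{40}\right) \left(-7 + 4 \cdot 1600\right)}{279} - 379 = - \frac{\frac{1}{14} \left(- \frac{1}{40}\right) \left(-7 + 6400\right)}{279} - 379 = - \frac{\frac{1}{14} \left(- \frac{1}{40}\right) 6393}{279} - 379 = \left(- \frac{1}{279}\right) \left(- \frac{6393}{560}\right) - 379 = \frac{2131}{52080} - 379 = - \frac{19736189}{52080}$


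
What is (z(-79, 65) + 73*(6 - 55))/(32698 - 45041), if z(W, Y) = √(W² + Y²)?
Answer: 3577/12343 - √10466/12343 ≈ 0.28151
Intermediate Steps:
(z(-79, 65) + 73*(6 - 55))/(32698 - 45041) = (√((-79)² + 65²) + 73*(6 - 55))/(32698 - 45041) = (√(6241 + 4225) + 73*(-49))/(-12343) = (√10466 - 3577)*(-1/12343) = (-3577 + √10466)*(-1/12343) = 3577/12343 - √10466/12343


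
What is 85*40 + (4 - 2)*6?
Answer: 3412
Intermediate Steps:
85*40 + (4 - 2)*6 = 3400 + 2*6 = 3400 + 12 = 3412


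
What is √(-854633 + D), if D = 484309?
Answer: 2*I*√92581 ≈ 608.54*I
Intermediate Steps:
√(-854633 + D) = √(-854633 + 484309) = √(-370324) = 2*I*√92581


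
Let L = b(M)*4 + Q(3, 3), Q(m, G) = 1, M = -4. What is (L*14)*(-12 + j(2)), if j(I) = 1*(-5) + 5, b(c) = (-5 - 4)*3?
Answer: 17976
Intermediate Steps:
b(c) = -27 (b(c) = -9*3 = -27)
j(I) = 0 (j(I) = -5 + 5 = 0)
L = -107 (L = -27*4 + 1 = -108 + 1 = -107)
(L*14)*(-12 + j(2)) = (-107*14)*(-12 + 0) = -1498*(-12) = 17976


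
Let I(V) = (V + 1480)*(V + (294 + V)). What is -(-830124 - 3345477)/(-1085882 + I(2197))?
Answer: 4175601/16151894 ≈ 0.25852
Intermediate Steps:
I(V) = (294 + 2*V)*(1480 + V) (I(V) = (1480 + V)*(294 + 2*V) = (294 + 2*V)*(1480 + V))
-(-830124 - 3345477)/(-1085882 + I(2197)) = -(-830124 - 3345477)/(-1085882 + (435120 + 2*2197² + 3254*2197)) = -(-4175601)/(-1085882 + (435120 + 2*4826809 + 7149038)) = -(-4175601)/(-1085882 + (435120 + 9653618 + 7149038)) = -(-4175601)/(-1085882 + 17237776) = -(-4175601)/16151894 = -1*(-4175601/16151894) = 4175601/16151894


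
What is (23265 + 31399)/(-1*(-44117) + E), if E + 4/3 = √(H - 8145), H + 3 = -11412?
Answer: 21703849224/17515904449 - 983952*I*√4890/17515904449 ≈ 1.2391 - 0.0039282*I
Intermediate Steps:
H = -11415 (H = -3 - 11412 = -11415)
E = -4/3 + 2*I*√4890 (E = -4/3 + √(-11415 - 8145) = -4/3 + √(-19560) = -4/3 + 2*I*√4890 ≈ -1.3333 + 139.86*I)
(23265 + 31399)/(-1*(-44117) + E) = (23265 + 31399)/(-1*(-44117) + (-4/3 + 2*I*√4890)) = 54664/(44117 + (-4/3 + 2*I*√4890)) = 54664/(132347/3 + 2*I*√4890)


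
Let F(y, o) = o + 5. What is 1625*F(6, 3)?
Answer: 13000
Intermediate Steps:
F(y, o) = 5 + o
1625*F(6, 3) = 1625*(5 + 3) = 1625*8 = 13000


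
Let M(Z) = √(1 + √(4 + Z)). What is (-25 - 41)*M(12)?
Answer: -66*√5 ≈ -147.58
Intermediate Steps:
(-25 - 41)*M(12) = (-25 - 41)*√(1 + √(4 + 12)) = -66*√(1 + √16) = -66*√(1 + 4) = -66*√5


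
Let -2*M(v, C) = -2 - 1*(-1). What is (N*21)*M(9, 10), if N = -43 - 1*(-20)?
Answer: -483/2 ≈ -241.50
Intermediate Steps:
M(v, C) = ½ (M(v, C) = -(-2 - 1*(-1))/2 = -(-2 + 1)/2 = -½*(-1) = ½)
N = -23 (N = -43 + 20 = -23)
(N*21)*M(9, 10) = -23*21*(½) = -483*½ = -483/2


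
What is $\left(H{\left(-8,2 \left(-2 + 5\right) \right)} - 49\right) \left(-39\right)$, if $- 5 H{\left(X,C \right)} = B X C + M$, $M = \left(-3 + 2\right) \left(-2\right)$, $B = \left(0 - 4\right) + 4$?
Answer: $\frac{9633}{5} \approx 1926.6$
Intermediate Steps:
$B = 0$ ($B = -4 + 4 = 0$)
$M = 2$ ($M = \left(-1\right) \left(-2\right) = 2$)
$H{\left(X,C \right)} = - \frac{2}{5}$ ($H{\left(X,C \right)} = - \frac{0 X C + 2}{5} = - \frac{0 C + 2}{5} = - \frac{0 + 2}{5} = \left(- \frac{1}{5}\right) 2 = - \frac{2}{5}$)
$\left(H{\left(-8,2 \left(-2 + 5\right) \right)} - 49\right) \left(-39\right) = \left(- \frac{2}{5} - 49\right) \left(-39\right) = \left(- \frac{247}{5}\right) \left(-39\right) = \frac{9633}{5}$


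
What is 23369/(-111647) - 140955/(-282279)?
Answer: 3046874978/10505201171 ≈ 0.29003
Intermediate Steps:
23369/(-111647) - 140955/(-282279) = 23369*(-1/111647) - 140955*(-1/282279) = -23369/111647 + 46985/94093 = 3046874978/10505201171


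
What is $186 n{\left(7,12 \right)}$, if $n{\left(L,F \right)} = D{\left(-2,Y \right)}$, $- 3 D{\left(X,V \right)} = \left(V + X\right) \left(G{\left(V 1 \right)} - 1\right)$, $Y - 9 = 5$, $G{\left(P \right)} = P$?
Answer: $-9672$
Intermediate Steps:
$Y = 14$ ($Y = 9 + 5 = 14$)
$D{\left(X,V \right)} = - \frac{\left(-1 + V\right) \left(V + X\right)}{3}$ ($D{\left(X,V \right)} = - \frac{\left(V + X\right) \left(V 1 - 1\right)}{3} = - \frac{\left(V + X\right) \left(V - 1\right)}{3} = - \frac{\left(V + X\right) \left(-1 + V\right)}{3} = - \frac{\left(-1 + V\right) \left(V + X\right)}{3}$)
$n{\left(L,F \right)} = -52$ ($n{\left(L,F \right)} = - \frac{14^{2}}{3} + \frac{1}{3} \cdot 14 + \frac{1}{3} \left(-2\right) - \frac{14}{3} \left(-2\right) = \left(- \frac{1}{3}\right) 196 + \frac{14}{3} - \frac{2}{3} + \frac{28}{3} = - \frac{196}{3} + \frac{14}{3} - \frac{2}{3} + \frac{28}{3} = -52$)
$186 n{\left(7,12 \right)} = 186 \left(-52\right) = -9672$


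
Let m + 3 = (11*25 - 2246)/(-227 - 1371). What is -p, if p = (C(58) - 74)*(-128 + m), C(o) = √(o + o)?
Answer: -7672579/799 + 207367*√29/799 ≈ -8205.1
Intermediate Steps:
m = -2823/1598 (m = -3 + (11*25 - 2246)/(-227 - 1371) = -3 + (275 - 2246)/(-1598) = -3 - 1971*(-1/1598) = -3 + 1971/1598 = -2823/1598 ≈ -1.7666)
C(o) = √2*√o (C(o) = √(2*o) = √2*√o)
p = 7672579/799 - 207367*√29/799 (p = (√2*√58 - 74)*(-128 - 2823/1598) = (2*√29 - 74)*(-207367/1598) = (-74 + 2*√29)*(-207367/1598) = 7672579/799 - 207367*√29/799 ≈ 8205.1)
-p = -(7672579/799 - 207367*√29/799) = -7672579/799 + 207367*√29/799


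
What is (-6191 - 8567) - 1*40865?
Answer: -55623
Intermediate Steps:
(-6191 - 8567) - 1*40865 = -14758 - 40865 = -55623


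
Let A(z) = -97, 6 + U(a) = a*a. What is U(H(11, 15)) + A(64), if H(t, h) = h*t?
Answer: 27122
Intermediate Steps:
U(a) = -6 + a² (U(a) = -6 + a*a = -6 + a²)
U(H(11, 15)) + A(64) = (-6 + (15*11)²) - 97 = (-6 + 165²) - 97 = (-6 + 27225) - 97 = 27219 - 97 = 27122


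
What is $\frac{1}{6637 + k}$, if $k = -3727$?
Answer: $\frac{1}{2910} \approx 0.00034364$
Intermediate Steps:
$\frac{1}{6637 + k} = \frac{1}{6637 - 3727} = \frac{1}{2910}$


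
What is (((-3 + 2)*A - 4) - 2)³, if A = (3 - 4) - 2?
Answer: -27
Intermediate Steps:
A = -3 (A = -1 - 2 = -3)
(((-3 + 2)*A - 4) - 2)³ = (((-3 + 2)*(-3) - 4) - 2)³ = ((-1*(-3) - 4) - 2)³ = ((3 - 4) - 2)³ = (-1 - 2)³ = (-3)³ = -27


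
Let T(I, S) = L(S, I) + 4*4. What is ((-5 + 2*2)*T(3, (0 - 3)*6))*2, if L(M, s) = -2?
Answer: -28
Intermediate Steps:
T(I, S) = 14 (T(I, S) = -2 + 4*4 = -2 + 16 = 14)
((-5 + 2*2)*T(3, (0 - 3)*6))*2 = ((-5 + 2*2)*14)*2 = ((-5 + 4)*14)*2 = -1*14*2 = -14*2 = -28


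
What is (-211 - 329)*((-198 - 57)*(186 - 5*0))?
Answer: 25612200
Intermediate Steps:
(-211 - 329)*((-198 - 57)*(186 - 5*0)) = -(-137700)*(186 + 0) = -(-137700)*186 = -540*(-47430) = 25612200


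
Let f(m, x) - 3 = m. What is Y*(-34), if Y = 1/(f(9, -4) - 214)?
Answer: 17/101 ≈ 0.16832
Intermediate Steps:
f(m, x) = 3 + m
Y = -1/202 (Y = 1/((3 + 9) - 214) = 1/(12 - 214) = 1/(-202) = -1/202 ≈ -0.0049505)
Y*(-34) = -1/202*(-34) = 17/101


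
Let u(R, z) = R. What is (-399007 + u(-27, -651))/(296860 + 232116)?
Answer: -199517/264488 ≈ -0.75435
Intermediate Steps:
(-399007 + u(-27, -651))/(296860 + 232116) = (-399007 - 27)/(296860 + 232116) = -399034/528976 = -399034*1/528976 = -199517/264488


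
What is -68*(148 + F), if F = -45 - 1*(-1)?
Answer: -7072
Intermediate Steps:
F = -44 (F = -45 + 1 = -44)
-68*(148 + F) = -68*(148 - 44) = -68*104 = -7072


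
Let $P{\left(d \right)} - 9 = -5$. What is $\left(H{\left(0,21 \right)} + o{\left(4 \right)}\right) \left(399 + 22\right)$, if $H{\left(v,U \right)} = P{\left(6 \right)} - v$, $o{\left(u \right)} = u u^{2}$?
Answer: $28628$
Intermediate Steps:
$P{\left(d \right)} = 4$ ($P{\left(d \right)} = 9 - 5 = 4$)
$o{\left(u \right)} = u^{3}$
$H{\left(v,U \right)} = 4 - v$
$\left(H{\left(0,21 \right)} + o{\left(4 \right)}\right) \left(399 + 22\right) = \left(\left(4 - 0\right) + 4^{3}\right) \left(399 + 22\right) = \left(\left(4 + 0\right) + 64\right) 421 = \left(4 + 64\right) 421 = 68 \cdot 421 = 28628$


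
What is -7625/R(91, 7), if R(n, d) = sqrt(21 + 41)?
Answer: -7625*sqrt(62)/62 ≈ -968.38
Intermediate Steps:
R(n, d) = sqrt(62)
-7625/R(91, 7) = -7625*sqrt(62)/62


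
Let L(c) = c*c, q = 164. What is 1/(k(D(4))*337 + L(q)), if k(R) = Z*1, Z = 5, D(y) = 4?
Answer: 1/28581 ≈ 3.4988e-5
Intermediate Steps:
L(c) = c²
k(R) = 5 (k(R) = 5*1 = 5)
1/(k(D(4))*337 + L(q)) = 1/(5*337 + 164²) = 1/(1685 + 26896) = 1/28581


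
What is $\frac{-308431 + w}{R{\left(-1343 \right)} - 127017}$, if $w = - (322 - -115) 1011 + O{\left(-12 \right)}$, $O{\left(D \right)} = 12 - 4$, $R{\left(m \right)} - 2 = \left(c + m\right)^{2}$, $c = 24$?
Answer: $- \frac{375115}{806373} \approx -0.46519$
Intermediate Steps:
$R{\left(m \right)} = 2 + \left(24 + m\right)^{2}$
$O{\left(D \right)} = 8$
$w = -441799$ ($w = - (322 - -115) 1011 + 8 = - (322 + 115) 1011 + 8 = \left(-1\right) 437 \cdot 1011 + 8 = \left(-437\right) 1011 + 8 = -441807 + 8 = -441799$)
$\frac{-308431 + w}{R{\left(-1343 \right)} - 127017} = \frac{-308431 - 441799}{\left(2 + \left(24 - 1343\right)^{2}\right) - 127017} = - \frac{750230}{\left(2 + \left(-1319\right)^{2}\right) - 127017} = - \frac{750230}{\left(2 + 1739761\right) - 127017} = - \frac{750230}{1739763 - 127017} = - \frac{750230}{1612746} = \left(-750230\right) \frac{1}{1612746} = - \frac{375115}{806373}$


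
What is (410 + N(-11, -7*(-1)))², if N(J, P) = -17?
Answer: 154449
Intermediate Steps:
(410 + N(-11, -7*(-1)))² = (410 - 17)² = 393² = 154449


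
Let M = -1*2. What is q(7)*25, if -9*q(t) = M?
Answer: 50/9 ≈ 5.5556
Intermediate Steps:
M = -2
q(t) = 2/9 (q(t) = -⅑*(-2) = 2/9)
q(7)*25 = (2/9)*25 = 50/9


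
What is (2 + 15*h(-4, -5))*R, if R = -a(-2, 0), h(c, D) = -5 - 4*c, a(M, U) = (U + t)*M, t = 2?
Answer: 668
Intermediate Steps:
a(M, U) = M*(2 + U) (a(M, U) = (U + 2)*M = (2 + U)*M = M*(2 + U))
R = 4 (R = -(-2)*(2 + 0) = -(-2)*2 = -1*(-4) = 4)
(2 + 15*h(-4, -5))*R = (2 + 15*(-5 - 4*(-4)))*4 = (2 + 15*(-5 + 16))*4 = (2 + 15*11)*4 = (2 + 165)*4 = 167*4 = 668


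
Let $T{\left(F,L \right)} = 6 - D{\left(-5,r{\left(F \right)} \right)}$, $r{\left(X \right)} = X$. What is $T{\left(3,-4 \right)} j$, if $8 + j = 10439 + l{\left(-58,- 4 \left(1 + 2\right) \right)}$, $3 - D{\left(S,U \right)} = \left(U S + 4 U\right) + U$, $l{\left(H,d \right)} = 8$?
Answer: $31317$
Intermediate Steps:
$D{\left(S,U \right)} = 3 - 5 U - S U$ ($D{\left(S,U \right)} = 3 - \left(\left(U S + 4 U\right) + U\right) = 3 - \left(\left(S U + 4 U\right) + U\right) = 3 - \left(\left(4 U + S U\right) + U\right) = 3 - \left(5 U + S U\right) = 3 - 5 U - S U$)
$T{\left(F,L \right)} = 3$ ($T{\left(F,L \right)} = 6 - \left(3 - 5 F - - 5 F\right) = 6 - \left(3 - 5 F + 5 F\right) = 6 - 3 = 3$)
$j = 10439$ ($j = -8 + \left(10439 + 8\right) = -8 + 10447 = 10439$)
$T{\left(3,-4 \right)} j = 3 \cdot 10439 = 31317$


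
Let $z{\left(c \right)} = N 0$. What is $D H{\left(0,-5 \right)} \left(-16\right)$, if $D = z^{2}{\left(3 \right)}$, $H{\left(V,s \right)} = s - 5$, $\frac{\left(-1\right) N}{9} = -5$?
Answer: $0$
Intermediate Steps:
$N = 45$ ($N = \left(-9\right) \left(-5\right) = 45$)
$H{\left(V,s \right)} = -5 + s$
$z{\left(c \right)} = 0$ ($z{\left(c \right)} = 45 \cdot 0 = 0$)
$D = 0$ ($D = 0^{2} = 0$)
$D H{\left(0,-5 \right)} \left(-16\right) = 0 \left(-5 - 5\right) \left(-16\right) = 0 \left(-10\right) \left(-16\right) = 0 \left(-16\right) = 0$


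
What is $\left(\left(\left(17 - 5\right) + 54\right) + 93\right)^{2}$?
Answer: $25281$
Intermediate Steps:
$\left(\left(\left(17 - 5\right) + 54\right) + 93\right)^{2} = \left(\left(12 + 54\right) + 93\right)^{2} = \left(66 + 93\right)^{2} = 159^{2} = 25281$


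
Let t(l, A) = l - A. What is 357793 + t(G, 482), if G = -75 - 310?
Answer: 356926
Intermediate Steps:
G = -385
357793 + t(G, 482) = 357793 + (-385 - 1*482) = 357793 + (-385 - 482) = 357793 - 867 = 356926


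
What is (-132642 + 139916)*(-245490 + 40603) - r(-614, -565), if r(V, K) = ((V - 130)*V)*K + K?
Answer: -1232246433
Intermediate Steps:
r(V, K) = K + K*V*(-130 + V) (r(V, K) = ((-130 + V)*V)*K + K = (V*(-130 + V))*K + K = K*V*(-130 + V) + K = K + K*V*(-130 + V))
(-132642 + 139916)*(-245490 + 40603) - r(-614, -565) = (-132642 + 139916)*(-245490 + 40603) - (-565)*(1 + (-614)² - 130*(-614)) = 7274*(-204887) - (-565)*(1 + 376996 + 79820) = -1490348038 - (-565)*456817 = -1490348038 - 1*(-258101605) = -1490348038 + 258101605 = -1232246433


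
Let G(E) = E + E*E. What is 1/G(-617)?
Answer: 1/380072 ≈ 2.6311e-6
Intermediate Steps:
G(E) = E + E²
1/G(-617) = 1/(-617*(1 - 617)) = 1/(-617*(-616)) = 1/380072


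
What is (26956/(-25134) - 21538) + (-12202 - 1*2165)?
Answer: -451231613/12567 ≈ -35906.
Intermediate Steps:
(26956/(-25134) - 21538) + (-12202 - 1*2165) = (26956*(-1/25134) - 21538) + (-12202 - 2165) = (-13478/12567 - 21538) - 14367 = -270681524/12567 - 14367 = -451231613/12567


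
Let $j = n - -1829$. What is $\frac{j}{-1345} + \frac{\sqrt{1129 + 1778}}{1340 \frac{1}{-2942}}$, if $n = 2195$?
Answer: $- \frac{4024}{1345} - \frac{4413 \sqrt{323}}{670} \approx -121.37$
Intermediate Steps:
$j = 4024$ ($j = 2195 - -1829 = 2195 + 1829 = 4024$)
$\frac{j}{-1345} + \frac{\sqrt{1129 + 1778}}{1340 \frac{1}{-2942}} = \frac{4024}{-1345} + \frac{\sqrt{1129 + 1778}}{1340 \frac{1}{-2942}} = 4024 \left(- \frac{1}{1345}\right) + \frac{\sqrt{2907}}{1340 \left(- \frac{1}{2942}\right)} = - \frac{4024}{1345} + \frac{3 \sqrt{323}}{- \frac{670}{1471}} = - \frac{4024}{1345} + 3 \sqrt{323} \left(- \frac{1471}{670}\right) = - \frac{4024}{1345} - \frac{4413 \sqrt{323}}{670}$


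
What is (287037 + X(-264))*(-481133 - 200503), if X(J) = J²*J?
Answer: 12346273148652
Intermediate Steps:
X(J) = J³
(287037 + X(-264))*(-481133 - 200503) = (287037 + (-264)³)*(-481133 - 200503) = (287037 - 18399744)*(-681636) = -18112707*(-681636) = 12346273148652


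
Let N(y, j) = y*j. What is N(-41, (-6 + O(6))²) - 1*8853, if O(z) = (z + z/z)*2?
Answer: -11477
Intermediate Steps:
O(z) = 2 + 2*z (O(z) = (z + 1)*2 = (1 + z)*2 = 2 + 2*z)
N(y, j) = j*y
N(-41, (-6 + O(6))²) - 1*8853 = (-6 + (2 + 2*6))²*(-41) - 1*8853 = (-6 + (2 + 12))²*(-41) - 8853 = (-6 + 14)²*(-41) - 8853 = 8²*(-41) - 8853 = 64*(-41) - 8853 = -2624 - 8853 = -11477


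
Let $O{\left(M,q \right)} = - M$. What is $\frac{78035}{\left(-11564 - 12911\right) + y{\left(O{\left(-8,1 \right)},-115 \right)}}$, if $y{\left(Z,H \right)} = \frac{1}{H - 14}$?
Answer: $- \frac{10066515}{3157276} \approx -3.1884$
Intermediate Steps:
$y{\left(Z,H \right)} = \frac{1}{-14 + H}$
$\frac{78035}{\left(-11564 - 12911\right) + y{\left(O{\left(-8,1 \right)},-115 \right)}} = \frac{78035}{\left(-11564 - 12911\right) + \frac{1}{-14 - 115}} = \frac{78035}{-24475 + \frac{1}{-129}} = \frac{78035}{-24475 - \frac{1}{129}} = \frac{78035}{- \frac{3157276}{129}} = 78035 \left(- \frac{129}{3157276}\right) = - \frac{10066515}{3157276}$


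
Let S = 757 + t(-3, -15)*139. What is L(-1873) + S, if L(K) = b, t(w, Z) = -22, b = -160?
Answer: -2461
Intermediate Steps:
L(K) = -160
S = -2301 (S = 757 - 22*139 = 757 - 3058 = -2301)
L(-1873) + S = -160 - 2301 = -2461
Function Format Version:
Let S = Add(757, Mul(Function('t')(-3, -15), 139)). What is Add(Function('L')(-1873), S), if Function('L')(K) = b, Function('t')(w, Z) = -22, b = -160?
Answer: -2461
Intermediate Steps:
Function('L')(K) = -160
S = -2301 (S = Add(757, Mul(-22, 139)) = Add(757, -3058) = -2301)
Add(Function('L')(-1873), S) = Add(-160, -2301) = -2461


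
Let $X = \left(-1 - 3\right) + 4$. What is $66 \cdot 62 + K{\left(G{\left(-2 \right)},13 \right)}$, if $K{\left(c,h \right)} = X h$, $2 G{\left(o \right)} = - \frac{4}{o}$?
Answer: $4092$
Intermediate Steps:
$X = 0$ ($X = -4 + 4 = 0$)
$G{\left(o \right)} = - \frac{2}{o}$ ($G{\left(o \right)} = \frac{\left(-4\right) \frac{1}{o}}{2} = - \frac{2}{o}$)
$K{\left(c,h \right)} = 0$ ($K{\left(c,h \right)} = 0 h = 0$)
$66 \cdot 62 + K{\left(G{\left(-2 \right)},13 \right)} = 66 \cdot 62 + 0 = 4092 + 0 = 4092$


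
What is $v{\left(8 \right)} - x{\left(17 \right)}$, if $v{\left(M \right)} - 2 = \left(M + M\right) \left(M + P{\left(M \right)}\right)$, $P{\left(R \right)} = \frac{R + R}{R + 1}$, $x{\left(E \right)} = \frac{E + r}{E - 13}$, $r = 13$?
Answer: $\frac{2717}{18} \approx 150.94$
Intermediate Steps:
$x{\left(E \right)} = \frac{13 + E}{-13 + E}$ ($x{\left(E \right)} = \frac{E + 13}{E - 13} = \frac{13 + E}{-13 + E}$)
$P{\left(R \right)} = \frac{2 R}{1 + R}$
$v{\left(M \right)} = 2 + 2 M \left(M + \frac{2 M}{1 + M}\right)$ ($v{\left(M \right)} = 2 + \left(M + M\right) \left(M + \frac{2 M}{1 + M}\right) = 2 + 2 M \left(M + \frac{2 M}{1 + M}\right)$)
$v{\left(8 \right)} - x{\left(17 \right)} = \frac{2 \left(2 \cdot 8^{2} + \left(1 + 8\right) \left(1 + 8^{2}\right)\right)}{1 + 8} - \frac{13 + 17}{-13 + 17} = \frac{2 \left(2 \cdot 64 + 9 \left(1 + 64\right)\right)}{9} - \frac{1}{4} \cdot 30 = 2 \cdot \frac{1}{9} \left(128 + 9 \cdot 65\right) - \frac{1}{4} \cdot 30 = 2 \cdot \frac{1}{9} \left(128 + 585\right) - \frac{15}{2} = 2 \cdot \frac{1}{9} \cdot 713 - \frac{15}{2} = \frac{1426}{9} - \frac{15}{2} = \frac{2717}{18}$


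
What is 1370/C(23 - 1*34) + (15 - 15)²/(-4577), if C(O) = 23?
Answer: 1370/23 ≈ 59.565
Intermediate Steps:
1370/C(23 - 1*34) + (15 - 15)²/(-4577) = 1370/23 + (15 - 15)²/(-4577) = 1370*(1/23) + 0²*(-1/4577) = 1370/23 + 0*(-1/4577) = 1370/23 + 0 = 1370/23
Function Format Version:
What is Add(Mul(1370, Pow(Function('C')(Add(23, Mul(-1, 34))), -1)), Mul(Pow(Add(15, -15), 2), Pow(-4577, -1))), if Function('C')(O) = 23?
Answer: Rational(1370, 23) ≈ 59.565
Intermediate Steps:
Add(Mul(1370, Pow(Function('C')(Add(23, Mul(-1, 34))), -1)), Mul(Pow(Add(15, -15), 2), Pow(-4577, -1))) = Add(Mul(1370, Pow(23, -1)), Mul(Pow(Add(15, -15), 2), Pow(-4577, -1))) = Add(Mul(1370, Rational(1, 23)), Mul(Pow(0, 2), Rational(-1, 4577))) = Add(Rational(1370, 23), Mul(0, Rational(-1, 4577))) = Add(Rational(1370, 23), 0) = Rational(1370, 23)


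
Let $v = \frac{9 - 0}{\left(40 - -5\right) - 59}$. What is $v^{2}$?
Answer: $\frac{81}{196} \approx 0.41327$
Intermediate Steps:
$v = - \frac{9}{14}$ ($v = \frac{9 + 0}{\left(40 + 5\right) - 59} = \frac{9}{45 - 59} = \frac{9}{-14} = 9 \left(- \frac{1}{14}\right) = - \frac{9}{14} \approx -0.64286$)
$v^{2} = \left(- \frac{9}{14}\right)^{2} = \frac{81}{196}$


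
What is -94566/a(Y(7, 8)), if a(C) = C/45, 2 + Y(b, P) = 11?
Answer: -472830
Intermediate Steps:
Y(b, P) = 9 (Y(b, P) = -2 + 11 = 9)
a(C) = C/45 (a(C) = C*(1/45) = C/45)
-94566/a(Y(7, 8)) = -94566/((1/45)*9) = -94566/1/5 = -94566*5 = -472830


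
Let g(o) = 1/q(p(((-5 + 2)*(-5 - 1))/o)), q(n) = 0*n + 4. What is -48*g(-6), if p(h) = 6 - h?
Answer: -12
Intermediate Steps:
q(n) = 4 (q(n) = 0 + 4 = 4)
g(o) = ¼ (g(o) = 1/4 = ¼)
-48*g(-6) = -48*¼ = -12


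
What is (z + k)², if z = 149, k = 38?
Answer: 34969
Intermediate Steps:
(z + k)² = (149 + 38)² = 187² = 34969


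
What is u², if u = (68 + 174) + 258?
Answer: 250000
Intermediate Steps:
u = 500 (u = 242 + 258 = 500)
u² = 500² = 250000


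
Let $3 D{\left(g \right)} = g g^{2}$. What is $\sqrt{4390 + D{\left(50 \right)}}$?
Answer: $\frac{\sqrt{414510}}{3} \approx 214.61$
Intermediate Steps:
$D{\left(g \right)} = \frac{g^{3}}{3}$ ($D{\left(g \right)} = \frac{g g^{2}}{3} = \frac{g^{3}}{3}$)
$\sqrt{4390 + D{\left(50 \right)}} = \sqrt{4390 + \frac{50^{3}}{3}} = \sqrt{4390 + \frac{1}{3} \cdot 125000} = \sqrt{4390 + \frac{125000}{3}} = \sqrt{\frac{138170}{3}} = \frac{\sqrt{414510}}{3}$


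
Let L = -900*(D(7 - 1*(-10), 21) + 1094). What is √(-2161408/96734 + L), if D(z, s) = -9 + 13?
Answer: 2*I*√577953608120042/48367 ≈ 994.09*I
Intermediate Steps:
D(z, s) = 4
L = -988200 (L = -900*(4 + 1094) = -900*1098 = -988200)
√(-2161408/96734 + L) = √(-2161408/96734 - 988200) = √(-2161408*1/96734 - 988200) = √(-1080704/48367 - 988200) = √(-47797350104/48367) = 2*I*√577953608120042/48367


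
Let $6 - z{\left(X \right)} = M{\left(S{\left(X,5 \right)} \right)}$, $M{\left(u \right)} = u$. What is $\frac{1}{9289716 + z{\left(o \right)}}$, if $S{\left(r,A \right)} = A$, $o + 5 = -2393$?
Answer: $\frac{1}{9289717} \approx 1.0765 \cdot 10^{-7}$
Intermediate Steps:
$o = -2398$ ($o = -5 - 2393 = -2398$)
$z{\left(X \right)} = 1$ ($z{\left(X \right)} = 6 - 5 = 1$)
$\frac{1}{9289716 + z{\left(o \right)}} = \frac{1}{9289716 + 1} = \frac{1}{9289717}$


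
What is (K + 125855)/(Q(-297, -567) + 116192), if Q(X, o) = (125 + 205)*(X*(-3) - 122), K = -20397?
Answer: 52729/184981 ≈ 0.28505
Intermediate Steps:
Q(X, o) = -40260 - 990*X (Q(X, o) = 330*(-3*X - 122) = 330*(-122 - 3*X) = -40260 - 990*X)
(K + 125855)/(Q(-297, -567) + 116192) = (-20397 + 125855)/((-40260 - 990*(-297)) + 116192) = 105458/((-40260 + 294030) + 116192) = 105458/(253770 + 116192) = 105458/369962 = 105458*(1/369962) = 52729/184981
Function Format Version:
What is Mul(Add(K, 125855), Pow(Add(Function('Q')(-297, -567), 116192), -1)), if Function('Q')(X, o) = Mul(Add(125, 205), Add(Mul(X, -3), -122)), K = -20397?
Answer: Rational(52729, 184981) ≈ 0.28505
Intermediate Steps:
Function('Q')(X, o) = Add(-40260, Mul(-990, X)) (Function('Q')(X, o) = Mul(330, Add(Mul(-3, X), -122)) = Mul(330, Add(-122, Mul(-3, X))) = Add(-40260, Mul(-990, X)))
Mul(Add(K, 125855), Pow(Add(Function('Q')(-297, -567), 116192), -1)) = Mul(Add(-20397, 125855), Pow(Add(Add(-40260, Mul(-990, -297)), 116192), -1)) = Mul(105458, Pow(Add(Add(-40260, 294030), 116192), -1)) = Mul(105458, Pow(Add(253770, 116192), -1)) = Mul(105458, Pow(369962, -1)) = Mul(105458, Rational(1, 369962)) = Rational(52729, 184981)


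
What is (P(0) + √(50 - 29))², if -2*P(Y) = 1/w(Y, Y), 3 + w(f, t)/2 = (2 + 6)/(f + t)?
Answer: 21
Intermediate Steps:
w(f, t) = -6 + 16/(f + t) (w(f, t) = -6 + 2*((2 + 6)/(f + t)) = -6 + 2*(8/(f + t)) = -6 + 16/(f + t))
P(Y) = -Y/(2*(8 - 6*Y)) (P(Y) = -(Y + Y)/(2*(8 - 3*Y - 3*Y))/2 = -Y/(8 - 6*Y)/2 = -Y/(2*(8 - 6*Y)))
(P(0) + √(50 - 29))² = ((¼)*0/(-4 + 3*0) + √(50 - 29))² = ((¼)*0/(-4 + 0) + √21)² = ((¼)*0/(-4) + √21)² = ((¼)*0*(-¼) + √21)² = (0 + √21)² = (√21)² = 21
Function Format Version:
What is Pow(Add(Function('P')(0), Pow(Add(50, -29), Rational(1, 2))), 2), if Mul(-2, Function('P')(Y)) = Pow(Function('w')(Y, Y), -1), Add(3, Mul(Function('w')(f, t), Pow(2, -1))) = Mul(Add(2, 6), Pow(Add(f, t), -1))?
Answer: 21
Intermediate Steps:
Function('w')(f, t) = Add(-6, Mul(16, Pow(Add(f, t), -1))) (Function('w')(f, t) = Add(-6, Mul(2, Mul(Add(2, 6), Pow(Add(f, t), -1)))) = Add(-6, Mul(2, Mul(8, Pow(Add(f, t), -1)))) = Add(-6, Mul(16, Pow(Add(f, t), -1))))
Function('P')(Y) = Mul(Rational(-1, 2), Y, Pow(Add(8, Mul(-6, Y)), -1)) (Function('P')(Y) = Mul(Rational(-1, 2), Pow(Mul(2, Pow(Add(Y, Y), -1), Add(8, Mul(-3, Y), Mul(-3, Y))), -1)) = Mul(Rational(-1, 2), Pow(Mul(2, Pow(Mul(2, Y), -1), Add(8, Mul(-6, Y))), -1)) = Mul(Rational(-1, 2), Pow(Mul(2, Mul(Rational(1, 2), Pow(Y, -1)), Add(8, Mul(-6, Y))), -1)) = Mul(Rational(-1, 2), Pow(Mul(Pow(Y, -1), Add(8, Mul(-6, Y))), -1)) = Mul(Rational(-1, 2), Mul(Y, Pow(Add(8, Mul(-6, Y)), -1))) = Mul(Rational(-1, 2), Y, Pow(Add(8, Mul(-6, Y)), -1)))
Pow(Add(Function('P')(0), Pow(Add(50, -29), Rational(1, 2))), 2) = Pow(Add(Mul(Rational(1, 4), 0, Pow(Add(-4, Mul(3, 0)), -1)), Pow(Add(50, -29), Rational(1, 2))), 2) = Pow(Add(Mul(Rational(1, 4), 0, Pow(Add(-4, 0), -1)), Pow(21, Rational(1, 2))), 2) = Pow(Add(Mul(Rational(1, 4), 0, Pow(-4, -1)), Pow(21, Rational(1, 2))), 2) = Pow(Add(Mul(Rational(1, 4), 0, Rational(-1, 4)), Pow(21, Rational(1, 2))), 2) = Pow(Add(0, Pow(21, Rational(1, 2))), 2) = Pow(Pow(21, Rational(1, 2)), 2) = 21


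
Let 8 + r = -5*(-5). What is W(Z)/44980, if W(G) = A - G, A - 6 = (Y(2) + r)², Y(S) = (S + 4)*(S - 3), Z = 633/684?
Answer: 5749/2051088 ≈ 0.0028029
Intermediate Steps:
Z = 211/228 (Z = 633*(1/684) = 211/228 ≈ 0.92544)
r = 17 (r = -8 - 5*(-5) = -8 + 25 = 17)
Y(S) = (-3 + S)*(4 + S) (Y(S) = (4 + S)*(-3 + S) = (-3 + S)*(4 + S))
A = 127 (A = 6 + ((-12 + 2 + 2²) + 17)² = 6 + ((-12 + 2 + 4) + 17)² = 6 + (-6 + 17)² = 6 + 11² = 6 + 121 = 127)
W(G) = 127 - G
W(Z)/44980 = (127 - 1*211/228)/44980 = (127 - 211/228)*(1/44980) = (28745/228)*(1/44980) = 5749/2051088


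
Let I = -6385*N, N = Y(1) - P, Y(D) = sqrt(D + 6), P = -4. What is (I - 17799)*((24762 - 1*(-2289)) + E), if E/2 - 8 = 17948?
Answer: -2728753457 - 402018755*sqrt(7) ≈ -3.7924e+9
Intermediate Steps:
E = 35912 (E = 16 + 2*17948 = 16 + 35896 = 35912)
Y(D) = sqrt(6 + D)
N = 4 + sqrt(7) (N = sqrt(6 + 1) - 1*(-4) = sqrt(7) + 4 = 4 + sqrt(7) ≈ 6.6458)
I = -25540 - 6385*sqrt(7) (I = -6385*(4 + sqrt(7)) = -25540 - 6385*sqrt(7) ≈ -42433.)
(I - 17799)*((24762 - 1*(-2289)) + E) = ((-25540 - 6385*sqrt(7)) - 17799)*((24762 - 1*(-2289)) + 35912) = (-43339 - 6385*sqrt(7))*((24762 + 2289) + 35912) = (-43339 - 6385*sqrt(7))*(27051 + 35912) = (-43339 - 6385*sqrt(7))*62963 = -2728753457 - 402018755*sqrt(7)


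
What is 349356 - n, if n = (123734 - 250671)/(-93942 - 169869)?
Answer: 92163828779/263811 ≈ 3.4936e+5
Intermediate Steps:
n = 126937/263811 (n = -126937/(-263811) = -126937*(-1/263811) = 126937/263811 ≈ 0.48117)
349356 - n = 349356 - 1*126937/263811 = 349356 - 126937/263811 = 92163828779/263811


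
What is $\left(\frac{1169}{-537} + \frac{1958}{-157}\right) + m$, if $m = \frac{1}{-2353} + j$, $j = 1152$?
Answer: $\frac{225626706808}{198379077} \approx 1137.4$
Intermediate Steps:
$m = \frac{2710655}{2353}$ ($m = \frac{1}{-2353} + 1152 = - \frac{1}{2353} + 1152 = \frac{2710655}{2353} \approx 1152.0$)
$\left(\frac{1169}{-537} + \frac{1958}{-157}\right) + m = \left(\frac{1169}{-537} + \frac{1958}{-157}\right) + \frac{2710655}{2353} = \left(1169 \left(- \frac{1}{537}\right) + 1958 \left(- \frac{1}{157}\right)\right) + \frac{2710655}{2353} = \left(- \frac{1169}{537} - \frac{1958}{157}\right) + \frac{2710655}{2353} = - \frac{1234979}{84309} + \frac{2710655}{2353} = \frac{225626706808}{198379077}$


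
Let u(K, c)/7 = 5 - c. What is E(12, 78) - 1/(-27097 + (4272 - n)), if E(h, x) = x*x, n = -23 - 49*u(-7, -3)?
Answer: 122032873/20058 ≈ 6084.0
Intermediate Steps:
u(K, c) = 35 - 7*c (u(K, c) = 7*(5 - c) = 35 - 7*c)
n = -2767 (n = -23 - 49*(35 - 7*(-3)) = -23 - 49*(35 + 21) = -23 - 49*56 = -23 - 2744 = -2767)
E(h, x) = x**2
E(12, 78) - 1/(-27097 + (4272 - n)) = 78**2 - 1/(-27097 + (4272 - 1*(-2767))) = 6084 - 1/(-27097 + (4272 + 2767)) = 6084 - 1/(-27097 + 7039) = 6084 - 1/(-20058) = 6084 - 1*(-1/20058) = 6084 + 1/20058 = 122032873/20058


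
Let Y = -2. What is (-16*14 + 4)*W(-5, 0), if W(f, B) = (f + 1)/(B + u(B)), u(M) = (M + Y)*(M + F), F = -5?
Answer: 88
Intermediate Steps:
u(M) = (-5 + M)*(-2 + M) (u(M) = (M - 2)*(M - 5) = (-2 + M)*(-5 + M) = (-5 + M)*(-2 + M))
W(f, B) = (1 + f)/(10 + B**2 - 6*B) (W(f, B) = (f + 1)/(B + (10 + B**2 - 7*B)) = (1 + f)/(10 + B**2 - 6*B))
(-16*14 + 4)*W(-5, 0) = (-16*14 + 4)*((1 - 5)/(10 + 0**2 - 6*0)) = (-224 + 4)*(-4/(10 + 0 + 0)) = -220*(-4)/10 = -22*(-4) = -220*(-2/5) = 88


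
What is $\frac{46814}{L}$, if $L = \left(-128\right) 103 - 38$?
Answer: $- \frac{23407}{6611} \approx -3.5406$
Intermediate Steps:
$L = -13222$ ($L = -13184 - 38 = -13222$)
$\frac{46814}{L} = \frac{46814}{-13222} = 46814 \left(- \frac{1}{13222}\right) = - \frac{23407}{6611}$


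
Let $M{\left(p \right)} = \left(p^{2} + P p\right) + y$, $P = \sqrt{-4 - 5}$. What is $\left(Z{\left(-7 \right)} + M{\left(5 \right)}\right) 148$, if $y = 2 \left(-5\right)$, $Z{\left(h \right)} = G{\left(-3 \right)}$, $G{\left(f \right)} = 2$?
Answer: $2516 + 2220 i \approx 2516.0 + 2220.0 i$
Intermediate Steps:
$Z{\left(h \right)} = 2$
$y = -10$
$P = 3 i$ ($P = \sqrt{-9} = 3 i \approx 3.0 i$)
$M{\left(p \right)} = -10 + p^{2} + 3 i p$ ($M{\left(p \right)} = \left(p^{2} + 3 i p\right) - 10 = -10 + p^{2} + 3 i p$)
$\left(Z{\left(-7 \right)} + M{\left(5 \right)}\right) 148 = \left(2 + \left(-10 + 5^{2} + 3 i 5\right)\right) 148 = \left(2 + \left(-10 + 25 + 15 i\right)\right) 148 = \left(2 + \left(15 + 15 i\right)\right) 148 = \left(17 + 15 i\right) 148 = 2516 + 2220 i$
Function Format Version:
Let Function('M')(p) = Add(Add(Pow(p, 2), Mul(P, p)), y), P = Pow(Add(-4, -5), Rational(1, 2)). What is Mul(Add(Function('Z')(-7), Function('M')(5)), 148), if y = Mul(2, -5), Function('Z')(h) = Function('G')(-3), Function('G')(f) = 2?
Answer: Add(2516, Mul(2220, I)) ≈ Add(2516.0, Mul(2220.0, I))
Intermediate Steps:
Function('Z')(h) = 2
y = -10
P = Mul(3, I) (P = Pow(-9, Rational(1, 2)) = Mul(3, I) ≈ Mul(3.0000, I))
Function('M')(p) = Add(-10, Pow(p, 2), Mul(3, I, p)) (Function('M')(p) = Add(Add(Pow(p, 2), Mul(Mul(3, I), p)), -10) = Add(Add(Pow(p, 2), Mul(3, I, p)), -10) = Add(-10, Pow(p, 2), Mul(3, I, p)))
Mul(Add(Function('Z')(-7), Function('M')(5)), 148) = Mul(Add(2, Add(-10, Pow(5, 2), Mul(3, I, 5))), 148) = Mul(Add(2, Add(-10, 25, Mul(15, I))), 148) = Mul(Add(2, Add(15, Mul(15, I))), 148) = Mul(Add(17, Mul(15, I)), 148) = Add(2516, Mul(2220, I))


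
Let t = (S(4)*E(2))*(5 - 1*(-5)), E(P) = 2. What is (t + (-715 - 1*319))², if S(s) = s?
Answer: 910116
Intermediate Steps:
t = 80 (t = (4*2)*(5 - 1*(-5)) = 8*(5 + 5) = 8*10 = 80)
(t + (-715 - 1*319))² = (80 + (-715 - 1*319))² = (80 + (-715 - 319))² = (80 - 1034)² = (-954)² = 910116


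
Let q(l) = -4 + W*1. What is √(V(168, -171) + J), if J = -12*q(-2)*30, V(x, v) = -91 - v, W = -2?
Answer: 8*√35 ≈ 47.329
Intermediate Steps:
q(l) = -6 (q(l) = -4 - 2*1 = -4 - 2 = -6)
J = 2160 (J = -12*(-6)*30 = 72*30 = 2160)
√(V(168, -171) + J) = √((-91 - 1*(-171)) + 2160) = √((-91 + 171) + 2160) = √(80 + 2160) = √2240 = 8*√35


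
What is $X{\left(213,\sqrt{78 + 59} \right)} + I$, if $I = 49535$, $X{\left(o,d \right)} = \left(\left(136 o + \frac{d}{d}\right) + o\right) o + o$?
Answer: $6265514$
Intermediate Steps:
$X{\left(o,d \right)} = o + o \left(1 + 137 o\right)$ ($X{\left(o,d \right)} = \left(\left(136 o + 1\right) + o\right) o + o = \left(\left(1 + 136 o\right) + o\right) o + o = \left(1 + 137 o\right) o + o = o \left(1 + 137 o\right) + o = o + o \left(1 + 137 o\right)$)
$X{\left(213,\sqrt{78 + 59} \right)} + I = 213 \left(2 + 137 \cdot 213\right) + 49535 = 213 \left(2 + 29181\right) + 49535 = 213 \cdot 29183 + 49535 = 6215979 + 49535 = 6265514$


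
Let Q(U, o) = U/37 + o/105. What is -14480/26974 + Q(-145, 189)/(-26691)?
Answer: -5106376928/9513797235 ≈ -0.53673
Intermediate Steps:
Q(U, o) = U/37 + o/105 (Q(U, o) = U*(1/37) + o*(1/105) = U/37 + o/105)
-14480/26974 + Q(-145, 189)/(-26691) = -14480/26974 + ((1/37)*(-145) + (1/105)*189)/(-26691) = -14480*1/26974 + (-145/37 + 9/5)*(-1/26691) = -7240/13487 - 392/185*(-1/26691) = -7240/13487 + 56/705405 = -5106376928/9513797235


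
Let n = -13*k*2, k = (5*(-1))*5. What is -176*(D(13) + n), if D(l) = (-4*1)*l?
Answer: -105248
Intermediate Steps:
k = -25 (k = -5*5 = -25)
D(l) = -4*l
n = 650 (n = -13*(-25)*2 = 325*2 = 650)
-176*(D(13) + n) = -176*(-4*13 + 650) = -176*(-52 + 650) = -176*598 = -105248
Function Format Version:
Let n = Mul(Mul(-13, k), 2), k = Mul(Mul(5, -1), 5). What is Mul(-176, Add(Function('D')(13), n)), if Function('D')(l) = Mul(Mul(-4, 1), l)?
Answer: -105248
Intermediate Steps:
k = -25 (k = Mul(-5, 5) = -25)
Function('D')(l) = Mul(-4, l)
n = 650 (n = Mul(Mul(-13, -25), 2) = Mul(325, 2) = 650)
Mul(-176, Add(Function('D')(13), n)) = Mul(-176, Add(Mul(-4, 13), 650)) = Mul(-176, Add(-52, 650)) = Mul(-176, 598) = -105248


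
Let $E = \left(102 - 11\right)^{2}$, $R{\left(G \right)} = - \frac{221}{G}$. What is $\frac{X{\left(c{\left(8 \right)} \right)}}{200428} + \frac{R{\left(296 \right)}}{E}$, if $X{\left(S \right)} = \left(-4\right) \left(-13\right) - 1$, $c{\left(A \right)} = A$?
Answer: $\frac{1552219}{9447775064} \approx 0.00016429$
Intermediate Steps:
$E = 8281$ ($E = 91^{2} = 8281$)
$X{\left(S \right)} = 51$ ($X{\left(S \right)} = 52 - 1 = 51$)
$\frac{X{\left(c{\left(8 \right)} \right)}}{200428} + \frac{R{\left(296 \right)}}{E} = \frac{51}{200428} + \frac{\left(-221\right) \frac{1}{296}}{8281} = 51 \cdot \frac{1}{200428} + \left(-221\right) \frac{1}{296} \cdot \frac{1}{8281} = \frac{51}{200428} - \frac{17}{188552} = \frac{1552219}{9447775064}$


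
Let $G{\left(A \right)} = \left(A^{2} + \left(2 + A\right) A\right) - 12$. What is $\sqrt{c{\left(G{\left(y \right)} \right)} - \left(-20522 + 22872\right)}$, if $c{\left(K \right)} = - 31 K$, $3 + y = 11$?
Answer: $i \sqrt{6442} \approx 80.262 i$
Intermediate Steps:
$y = 8$ ($y = -3 + 11 = 8$)
$G{\left(A \right)} = -12 + A^{2} + A \left(2 + A\right)$ ($G{\left(A \right)} = \left(A^{2} + A \left(2 + A\right)\right) - 12 = -12 + A^{2} + A \left(2 + A\right)$)
$\sqrt{c{\left(G{\left(y \right)} \right)} - \left(-20522 + 22872\right)} = \sqrt{- 31 \left(-12 + 2 \cdot 8 + 2 \cdot 8^{2}\right) - \left(-20522 + 22872\right)} = \sqrt{- 31 \left(-12 + 16 + 2 \cdot 64\right) - 2350} = \sqrt{- 31 \left(-12 + 16 + 128\right) - 2350} = \sqrt{\left(-31\right) 132 - 2350} = \sqrt{-4092 - 2350} = \sqrt{-6442} = i \sqrt{6442}$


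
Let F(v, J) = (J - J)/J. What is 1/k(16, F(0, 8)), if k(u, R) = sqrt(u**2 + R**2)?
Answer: 1/16 ≈ 0.062500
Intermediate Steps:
F(v, J) = 0 (F(v, J) = 0/J = 0)
k(u, R) = sqrt(R**2 + u**2)
1/k(16, F(0, 8)) = 1/(sqrt(0**2 + 16**2)) = 1/(sqrt(0 + 256)) = 1/(sqrt(256)) = 1/16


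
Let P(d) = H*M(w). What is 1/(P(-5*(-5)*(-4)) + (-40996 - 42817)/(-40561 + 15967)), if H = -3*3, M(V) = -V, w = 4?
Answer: 24594/969197 ≈ 0.025376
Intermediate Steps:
H = -9
P(d) = 36 (P(d) = -(-9)*4 = -9*(-4) = 36)
1/(P(-5*(-5)*(-4)) + (-40996 - 42817)/(-40561 + 15967)) = 1/(36 + (-40996 - 42817)/(-40561 + 15967)) = 1/(36 - 83813/(-24594)) = 1/(36 - 83813*(-1/24594)) = 1/(36 + 83813/24594) = 1/(969197/24594) = 24594/969197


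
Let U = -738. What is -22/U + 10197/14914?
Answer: 3926747/5503266 ≈ 0.71353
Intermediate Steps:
-22/U + 10197/14914 = -22/(-738) + 10197/14914 = -22*(-1/738) + 10197*(1/14914) = 11/369 + 10197/14914 = 3926747/5503266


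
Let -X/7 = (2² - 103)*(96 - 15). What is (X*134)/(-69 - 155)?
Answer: -537273/16 ≈ -33580.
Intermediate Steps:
X = 56133 (X = -7*(2² - 103)*(96 - 15) = -7*(4 - 103)*81 = -(-693)*81 = -7*(-8019) = 56133)
(X*134)/(-69 - 155) = (56133*134)/(-69 - 155) = 7521822/(-224) = 7521822*(-1/224) = -537273/16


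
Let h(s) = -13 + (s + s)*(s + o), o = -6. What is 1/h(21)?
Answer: 1/617 ≈ 0.0016207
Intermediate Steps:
h(s) = -13 + 2*s*(-6 + s) (h(s) = -13 + (s + s)*(s - 6) = -13 + (2*s)*(-6 + s) = -13 + 2*s*(-6 + s))
1/h(21) = 1/(-13 - 12*21 + 2*21**2) = 1/(-13 - 252 + 2*441) = 1/(-13 - 252 + 882) = 1/617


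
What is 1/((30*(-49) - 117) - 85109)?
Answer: -1/86696 ≈ -1.1535e-5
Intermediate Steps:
1/((30*(-49) - 117) - 85109) = 1/((-1470 - 117) - 85109) = 1/(-1587 - 85109) = 1/(-86696) = -1/86696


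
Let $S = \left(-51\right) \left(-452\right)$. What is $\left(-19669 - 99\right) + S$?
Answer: $3284$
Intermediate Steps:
$S = 23052$
$\left(-19669 - 99\right) + S = \left(-19669 - 99\right) + 23052 = -19768 + 23052 = 3284$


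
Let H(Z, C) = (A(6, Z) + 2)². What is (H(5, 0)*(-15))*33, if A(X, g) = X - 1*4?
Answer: -7920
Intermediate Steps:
A(X, g) = -4 + X (A(X, g) = X - 4 = -4 + X)
H(Z, C) = 16 (H(Z, C) = ((-4 + 6) + 2)² = (2 + 2)² = 4² = 16)
(H(5, 0)*(-15))*33 = (16*(-15))*33 = -240*33 = -7920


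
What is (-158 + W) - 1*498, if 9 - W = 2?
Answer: -649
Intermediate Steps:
W = 7 (W = 9 - 1*2 = 9 - 2 = 7)
(-158 + W) - 1*498 = (-158 + 7) - 1*498 = -151 - 498 = -649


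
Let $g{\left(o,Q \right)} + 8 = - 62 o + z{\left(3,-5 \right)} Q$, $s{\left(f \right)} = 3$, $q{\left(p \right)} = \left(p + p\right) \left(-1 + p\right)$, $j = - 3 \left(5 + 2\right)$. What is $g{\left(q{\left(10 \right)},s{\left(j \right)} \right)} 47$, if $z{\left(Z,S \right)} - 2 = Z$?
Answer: $-524191$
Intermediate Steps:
$j = -21$ ($j = \left(-3\right) 7 = -21$)
$z{\left(Z,S \right)} = 2 + Z$
$q{\left(p \right)} = 2 p \left(-1 + p\right)$
$g{\left(o,Q \right)} = -8 - 62 o + 5 Q$ ($g{\left(o,Q \right)} = -8 + \left(- 62 o + \left(2 + 3\right) Q\right) = -8 + \left(- 62 o + 5 Q\right) = -8 - 62 o + 5 Q$)
$g{\left(q{\left(10 \right)},s{\left(j \right)} \right)} 47 = \left(-8 - 62 \cdot 2 \cdot 10 \left(-1 + 10\right) + 5 \cdot 3\right) 47 = \left(-8 - 62 \cdot 2 \cdot 10 \cdot 9 + 15\right) 47 = \left(-8 - 11160 + 15\right) 47 = \left(-11153\right) 47 = -524191$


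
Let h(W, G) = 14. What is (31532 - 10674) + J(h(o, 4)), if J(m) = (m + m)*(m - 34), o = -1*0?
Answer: 20298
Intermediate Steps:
o = 0
J(m) = 2*m*(-34 + m) (J(m) = (2*m)*(-34 + m) = 2*m*(-34 + m))
(31532 - 10674) + J(h(o, 4)) = (31532 - 10674) + 2*14*(-34 + 14) = 20858 + 2*14*(-20) = 20858 - 560 = 20298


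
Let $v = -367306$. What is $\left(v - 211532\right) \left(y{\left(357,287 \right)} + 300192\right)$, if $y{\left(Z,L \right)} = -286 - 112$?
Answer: $-173532159372$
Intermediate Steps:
$y{\left(Z,L \right)} = -398$
$\left(v - 211532\right) \left(y{\left(357,287 \right)} + 300192\right) = \left(-367306 - 211532\right) \left(-398 + 300192\right) = \left(-578838\right) 299794 = -173532159372$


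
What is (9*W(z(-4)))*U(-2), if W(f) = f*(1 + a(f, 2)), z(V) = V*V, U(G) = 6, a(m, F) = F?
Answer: 2592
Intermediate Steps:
z(V) = V**2
W(f) = 3*f (W(f) = f*(1 + 2) = f*3 = 3*f)
(9*W(z(-4)))*U(-2) = (9*(3*(-4)**2))*6 = (9*(3*16))*6 = (9*48)*6 = 432*6 = 2592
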